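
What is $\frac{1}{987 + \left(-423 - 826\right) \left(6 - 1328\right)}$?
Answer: $\frac{1}{1652165} \approx 6.0527 \cdot 10^{-7}$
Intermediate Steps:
$\frac{1}{987 + \left(-423 - 826\right) \left(6 - 1328\right)} = \frac{1}{987 - -1651178} = \frac{1}{987 + 1651178} = \frac{1}{1652165}$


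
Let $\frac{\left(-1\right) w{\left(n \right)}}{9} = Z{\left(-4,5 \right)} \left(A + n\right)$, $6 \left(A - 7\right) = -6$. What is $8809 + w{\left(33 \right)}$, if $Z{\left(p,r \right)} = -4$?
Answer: $10213$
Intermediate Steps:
$A = 6$ ($A = 7 + \frac{1}{6} \left(-6\right) = 7 - 1 = 6$)
$w{\left(n \right)} = 216 + 36 n$ ($w{\left(n \right)} = - 9 \left(- 4 \left(6 + n\right)\right) = - 9 \left(-24 - 4 n\right) = 216 + 36 n$)
$8809 + w{\left(33 \right)} = 8809 + \left(216 + 36 \cdot 33\right) = 8809 + \left(216 + 1188\right) = 8809 + 1404 = 10213$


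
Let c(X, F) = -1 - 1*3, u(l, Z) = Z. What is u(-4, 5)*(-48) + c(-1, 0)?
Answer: -244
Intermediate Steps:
c(X, F) = -4 (c(X, F) = -1 - 3 = -4)
u(-4, 5)*(-48) + c(-1, 0) = 5*(-48) - 4 = -240 - 4 = -244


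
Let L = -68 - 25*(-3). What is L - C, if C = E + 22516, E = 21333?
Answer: -43842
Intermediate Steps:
L = 7 (L = -68 + 75 = 7)
C = 43849 (C = 21333 + 22516 = 43849)
L - C = 7 - 1*43849 = 7 - 43849 = -43842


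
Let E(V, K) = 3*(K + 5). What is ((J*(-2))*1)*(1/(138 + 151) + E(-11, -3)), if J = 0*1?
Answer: 0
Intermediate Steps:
J = 0
E(V, K) = 15 + 3*K (E(V, K) = 3*(5 + K) = 15 + 3*K)
((J*(-2))*1)*(1/(138 + 151) + E(-11, -3)) = ((0*(-2))*1)*(1/(138 + 151) + (15 + 3*(-3))) = (0*1)*(1/289 + (15 - 9)) = 0*(1/289 + 6) = 0*(1735/289) = 0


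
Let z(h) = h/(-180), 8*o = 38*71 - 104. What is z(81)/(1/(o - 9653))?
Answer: 67167/16 ≈ 4197.9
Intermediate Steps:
o = 1297/4 (o = (38*71 - 104)/8 = (2698 - 104)/8 = (1/8)*2594 = 1297/4 ≈ 324.25)
z(h) = -h/180 (z(h) = h*(-1/180) = -h/180)
z(81)/(1/(o - 9653)) = (-1/180*81)/(1/(1297/4 - 9653)) = -9/(20*(1/(-37315/4))) = -9/(20*(-4/37315)) = -9/20*(-37315/4) = 67167/16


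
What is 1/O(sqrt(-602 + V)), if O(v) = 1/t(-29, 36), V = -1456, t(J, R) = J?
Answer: -29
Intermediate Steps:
O(v) = -1/29 (O(v) = 1/(-29) = -1/29)
1/O(sqrt(-602 + V)) = 1/(-1/29) = -29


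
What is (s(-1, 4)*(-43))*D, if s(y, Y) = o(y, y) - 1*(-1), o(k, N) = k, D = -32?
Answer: 0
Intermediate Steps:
s(y, Y) = 1 + y (s(y, Y) = y - 1*(-1) = y + 1 = 1 + y)
(s(-1, 4)*(-43))*D = ((1 - 1)*(-43))*(-32) = (0*(-43))*(-32) = 0*(-32) = 0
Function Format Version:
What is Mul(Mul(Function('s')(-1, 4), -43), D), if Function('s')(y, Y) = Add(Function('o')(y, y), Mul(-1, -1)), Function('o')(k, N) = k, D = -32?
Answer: 0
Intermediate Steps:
Function('s')(y, Y) = Add(1, y) (Function('s')(y, Y) = Add(y, Mul(-1, -1)) = Add(y, 1) = Add(1, y))
Mul(Mul(Function('s')(-1, 4), -43), D) = Mul(Mul(Add(1, -1), -43), -32) = Mul(Mul(0, -43), -32) = Mul(0, -32) = 0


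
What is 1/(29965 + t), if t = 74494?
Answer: 1/104459 ≈ 9.5731e-6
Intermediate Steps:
1/(29965 + t) = 1/(29965 + 74494) = 1/104459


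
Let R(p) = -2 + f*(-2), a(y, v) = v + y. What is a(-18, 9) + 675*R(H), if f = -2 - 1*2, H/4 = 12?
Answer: 4041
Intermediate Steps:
H = 48 (H = 4*12 = 48)
f = -4 (f = -2 - 2 = -4)
R(p) = 6 (R(p) = -2 - 4*(-2) = -2 + 8 = 6)
a(-18, 9) + 675*R(H) = (9 - 18) + 675*6 = -9 + 4050 = 4041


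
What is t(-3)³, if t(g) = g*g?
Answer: 729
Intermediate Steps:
t(g) = g²
t(-3)³ = ((-3)²)³ = 9³ = 729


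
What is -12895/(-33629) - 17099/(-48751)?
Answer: 1203666416/1639447379 ≈ 0.73419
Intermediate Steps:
-12895/(-33629) - 17099/(-48751) = -12895*(-1/33629) - 17099*(-1/48751) = 12895/33629 + 17099/48751 = 1203666416/1639447379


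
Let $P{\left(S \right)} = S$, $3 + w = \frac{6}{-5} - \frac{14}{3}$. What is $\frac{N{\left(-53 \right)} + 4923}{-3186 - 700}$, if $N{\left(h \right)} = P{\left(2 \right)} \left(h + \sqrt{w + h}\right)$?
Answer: $- \frac{4817}{3886} - \frac{4 i \sqrt{870}}{29145} \approx -1.2396 - 0.0040481 i$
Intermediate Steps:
$w = - \frac{133}{15}$ ($w = -3 + \left(\frac{6}{-5} - \frac{14}{3}\right) = -3 + \left(6 \left(- \frac{1}{5}\right) - \frac{14}{3}\right) = -3 - \frac{88}{15} = - \frac{133}{15} \approx -8.8667$)
$N{\left(h \right)} = 2 h + 2 \sqrt{- \frac{133}{15} + h}$ ($N{\left(h \right)} = 2 \left(h + \sqrt{- \frac{133}{15} + h}\right) = 2 h + 2 \sqrt{- \frac{133}{15} + h}$)
$\frac{N{\left(-53 \right)} + 4923}{-3186 - 700} = \frac{\left(2 \left(-53\right) + \frac{2 \sqrt{-1995 + 225 \left(-53\right)}}{15}\right) + 4923}{-3186 - 700} = \frac{\left(-106 + \frac{2 \sqrt{-1995 - 11925}}{15}\right) + 4923}{-3886} = \left(\left(-106 + \frac{2 \sqrt{-13920}}{15}\right) + 4923\right) \left(- \frac{1}{3886}\right) = \left(\left(-106 + \frac{2 \cdot 4 i \sqrt{870}}{15}\right) + 4923\right) \left(- \frac{1}{3886}\right) = \left(\left(-106 + \frac{8 i \sqrt{870}}{15}\right) + 4923\right) \left(- \frac{1}{3886}\right) = \left(4817 + \frac{8 i \sqrt{870}}{15}\right) \left(- \frac{1}{3886}\right) = - \frac{4817}{3886} - \frac{4 i \sqrt{870}}{29145}$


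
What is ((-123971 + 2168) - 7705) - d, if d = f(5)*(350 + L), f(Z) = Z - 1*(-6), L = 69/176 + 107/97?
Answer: -206997141/1552 ≈ -1.3337e+5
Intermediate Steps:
L = 25525/17072 (L = 69*(1/176) + 107*(1/97) = 69/176 + 107/97 = 25525/17072 ≈ 1.4951)
f(Z) = 6 + Z (f(Z) = Z + 6 = 6 + Z)
d = 6000725/1552 (d = (6 + 5)*(350 + 25525/17072) = 11*(6000725/17072) = 6000725/1552 ≈ 3866.4)
((-123971 + 2168) - 7705) - d = ((-123971 + 2168) - 7705) - 1*6000725/1552 = (-121803 - 7705) - 6000725/1552 = -129508 - 6000725/1552 = -206997141/1552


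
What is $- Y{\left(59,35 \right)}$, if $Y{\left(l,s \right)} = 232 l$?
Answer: $-13688$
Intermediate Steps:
$- Y{\left(59,35 \right)} = - 232 \cdot 59 = \left(-1\right) 13688 = -13688$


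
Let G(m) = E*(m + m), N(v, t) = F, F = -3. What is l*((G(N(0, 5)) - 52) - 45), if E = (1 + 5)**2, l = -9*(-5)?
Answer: -14085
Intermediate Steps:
N(v, t) = -3
l = 45
E = 36 (E = 6**2 = 36)
G(m) = 72*m (G(m) = 36*(m + m) = 36*(2*m) = 72*m)
l*((G(N(0, 5)) - 52) - 45) = 45*((72*(-3) - 52) - 45) = 45*((-216 - 52) - 45) = 45*(-268 - 45) = 45*(-313) = -14085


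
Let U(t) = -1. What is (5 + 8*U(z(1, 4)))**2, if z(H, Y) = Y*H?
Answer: 9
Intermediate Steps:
z(H, Y) = H*Y
(5 + 8*U(z(1, 4)))**2 = (5 + 8*(-1))**2 = (5 - 8)**2 = (-3)**2 = 9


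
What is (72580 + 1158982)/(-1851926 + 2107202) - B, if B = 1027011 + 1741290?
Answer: -353339787257/127638 ≈ -2.7683e+6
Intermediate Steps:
B = 2768301
(72580 + 1158982)/(-1851926 + 2107202) - B = (72580 + 1158982)/(-1851926 + 2107202) - 1*2768301 = 1231562/255276 - 2768301 = 1231562*(1/255276) - 2768301 = 615781/127638 - 2768301 = -353339787257/127638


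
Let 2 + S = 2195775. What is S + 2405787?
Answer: 4601560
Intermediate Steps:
S = 2195773 (S = -2 + 2195775 = 2195773)
S + 2405787 = 2195773 + 2405787 = 4601560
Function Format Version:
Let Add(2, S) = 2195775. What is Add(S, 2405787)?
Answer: 4601560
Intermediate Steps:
S = 2195773 (S = Add(-2, 2195775) = 2195773)
Add(S, 2405787) = Add(2195773, 2405787) = 4601560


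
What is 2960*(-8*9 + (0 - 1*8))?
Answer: -236800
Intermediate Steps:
2960*(-8*9 + (0 - 1*8)) = 2960*(-72 + (0 - 8)) = 2960*(-72 - 8) = 2960*(-80) = -236800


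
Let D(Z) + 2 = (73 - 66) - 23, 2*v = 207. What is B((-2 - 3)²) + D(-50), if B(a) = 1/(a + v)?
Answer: -4624/257 ≈ -17.992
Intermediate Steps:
v = 207/2 (v = (½)*207 = 207/2 ≈ 103.50)
D(Z) = -18 (D(Z) = -2 + ((73 - 66) - 23) = -2 + (7 - 23) = -2 - 16 = -18)
B(a) = 1/(207/2 + a) (B(a) = 1/(a + 207/2) = 1/(207/2 + a))
B((-2 - 3)²) + D(-50) = 2/(207 + 2*(-2 - 3)²) - 18 = 2/(207 + 2*(-5)²) - 18 = 2/(207 + 2*25) - 18 = 2/(207 + 50) - 18 = 2/257 - 18 = -4624/257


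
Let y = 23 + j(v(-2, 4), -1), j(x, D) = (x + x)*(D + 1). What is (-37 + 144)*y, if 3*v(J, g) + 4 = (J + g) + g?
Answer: 2461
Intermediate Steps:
v(J, g) = -4/3 + J/3 + 2*g/3 (v(J, g) = -4/3 + ((J + g) + g)/3 = -4/3 + (J + 2*g)/3 = -4/3 + (J/3 + 2*g/3) = -4/3 + J/3 + 2*g/3)
j(x, D) = 2*x*(1 + D) (j(x, D) = (2*x)*(1 + D) = 2*x*(1 + D))
y = 23 (y = 23 + 2*(-4/3 + (1/3)*(-2) + (2/3)*4)*(1 - 1) = 23 + 2*(-4/3 - 2/3 + 8/3)*0 = 23 + 2*(2/3)*0 = 23 + 0 = 23)
(-37 + 144)*y = (-37 + 144)*23 = 107*23 = 2461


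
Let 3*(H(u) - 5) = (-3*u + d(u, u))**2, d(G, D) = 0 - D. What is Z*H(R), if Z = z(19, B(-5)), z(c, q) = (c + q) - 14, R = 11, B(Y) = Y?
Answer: 0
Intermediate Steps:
d(G, D) = -D
z(c, q) = -14 + c + q
Z = 0 (Z = -14 + 19 - 5 = 0)
H(u) = 5 + 16*u**2/3 (H(u) = 5 + (-3*u - u)**2/3 = 5 + (-4*u)**2/3 = 5 + (16*u**2)/3 = 5 + 16*u**2/3)
Z*H(R) = 0*(5 + (16/3)*11**2) = 0*(5 + (16/3)*121) = 0*(5 + 1936/3) = 0*(1951/3) = 0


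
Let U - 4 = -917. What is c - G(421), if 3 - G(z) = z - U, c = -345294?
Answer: -343963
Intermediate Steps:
U = -913 (U = 4 - 917 = -913)
G(z) = -910 - z (G(z) = 3 - (z - 1*(-913)) = 3 - (z + 913) = 3 - (913 + z) = 3 + (-913 - z) = -910 - z)
c - G(421) = -345294 - (-910 - 1*421) = -345294 - (-910 - 421) = -345294 - 1*(-1331) = -345294 + 1331 = -343963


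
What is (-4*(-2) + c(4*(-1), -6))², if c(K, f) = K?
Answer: 16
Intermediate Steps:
(-4*(-2) + c(4*(-1), -6))² = (-4*(-2) + 4*(-1))² = (8 - 4)² = 4² = 16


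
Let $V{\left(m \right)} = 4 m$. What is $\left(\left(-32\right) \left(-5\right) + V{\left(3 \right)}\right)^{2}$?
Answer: $29584$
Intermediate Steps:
$\left(\left(-32\right) \left(-5\right) + V{\left(3 \right)}\right)^{2} = \left(\left(-32\right) \left(-5\right) + 4 \cdot 3\right)^{2} = \left(160 + 12\right)^{2} = 172^{2} = 29584$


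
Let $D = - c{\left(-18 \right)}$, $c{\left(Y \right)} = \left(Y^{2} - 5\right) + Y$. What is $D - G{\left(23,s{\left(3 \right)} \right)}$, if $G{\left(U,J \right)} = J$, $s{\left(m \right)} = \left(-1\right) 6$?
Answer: $-295$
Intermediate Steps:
$c{\left(Y \right)} = -5 + Y + Y^{2}$ ($c{\left(Y \right)} = \left(-5 + Y^{2}\right) + Y = -5 + Y + Y^{2}$)
$s{\left(m \right)} = -6$
$D = -301$ ($D = - (-5 - 18 + \left(-18\right)^{2}) = - (-5 - 18 + 324) = \left(-1\right) 301 = -301$)
$D - G{\left(23,s{\left(3 \right)} \right)} = -301 - -6 = -301 + 6 = -295$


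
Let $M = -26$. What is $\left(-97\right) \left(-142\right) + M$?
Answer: $13748$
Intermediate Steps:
$\left(-97\right) \left(-142\right) + M = \left(-97\right) \left(-142\right) - 26 = 13774 - 26 = 13748$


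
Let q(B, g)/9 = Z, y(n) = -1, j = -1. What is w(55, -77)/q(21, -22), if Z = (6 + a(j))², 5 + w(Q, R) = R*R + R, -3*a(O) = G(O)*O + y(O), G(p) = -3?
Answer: 5847/256 ≈ 22.840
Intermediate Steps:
a(O) = ⅓ + O (a(O) = -(-3*O - 1)/3 = -(-1 - 3*O)/3 = ⅓ + O)
w(Q, R) = -5 + R + R² (w(Q, R) = -5 + (R*R + R) = -5 + (R² + R) = -5 + (R + R²) = -5 + R + R²)
Z = 256/9 (Z = (6 + (⅓ - 1))² = (6 - ⅔)² = (16/3)² = 256/9 ≈ 28.444)
q(B, g) = 256 (q(B, g) = 9*(256/9) = 256)
w(55, -77)/q(21, -22) = (-5 - 77 + (-77)²)/256 = (-5 - 77 + 5929)*(1/256) = 5847*(1/256) = 5847/256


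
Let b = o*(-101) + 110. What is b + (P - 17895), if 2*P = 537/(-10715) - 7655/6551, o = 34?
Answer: -1489488513941/70193965 ≈ -21220.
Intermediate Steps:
b = -3324 (b = 34*(-101) + 110 = -3434 + 110 = -3324)
P = -42770606/70193965 (P = (537/(-10715) - 7655/6551)/2 = (537*(-1/10715) - 7655*1/6551)/2 = (-537/10715 - 7655/6551)/2 = (½)*(-85541212/70193965) = -42770606/70193965 ≈ -0.60932)
b + (P - 17895) = -3324 + (-42770606/70193965 - 17895) = -3324 - 1256163774281/70193965 = -1489488513941/70193965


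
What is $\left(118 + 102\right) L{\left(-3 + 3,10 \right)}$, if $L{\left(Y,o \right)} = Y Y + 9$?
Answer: $1980$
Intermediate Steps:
$L{\left(Y,o \right)} = 9 + Y^{2}$ ($L{\left(Y,o \right)} = Y^{2} + 9 = 9 + Y^{2}$)
$\left(118 + 102\right) L{\left(-3 + 3,10 \right)} = \left(118 + 102\right) \left(9 + \left(-3 + 3\right)^{2}\right) = 220 \left(9 + 0^{2}\right) = 220 \left(9 + 0\right) = 220 \cdot 9 = 1980$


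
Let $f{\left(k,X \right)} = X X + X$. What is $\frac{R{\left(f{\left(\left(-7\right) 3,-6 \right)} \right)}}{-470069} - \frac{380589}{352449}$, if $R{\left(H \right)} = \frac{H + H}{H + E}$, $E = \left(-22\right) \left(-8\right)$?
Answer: $- \frac{6142342969831}{5688186981681} \approx -1.0798$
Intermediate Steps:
$E = 176$
$f{\left(k,X \right)} = X + X^{2}$ ($f{\left(k,X \right)} = X^{2} + X = X + X^{2}$)
$R{\left(H \right)} = \frac{2 H}{176 + H}$ ($R{\left(H \right)} = \frac{H + H}{H + 176} = \frac{2 H}{176 + H}$)
$\frac{R{\left(f{\left(\left(-7\right) 3,-6 \right)} \right)}}{-470069} - \frac{380589}{352449} = \frac{2 \left(- 6 \left(1 - 6\right)\right) \frac{1}{176 - 6 \left(1 - 6\right)}}{-470069} - \frac{380589}{352449} = \frac{2 \left(\left(-6\right) \left(-5\right)\right)}{176 - -30} \left(- \frac{1}{470069}\right) - \frac{126863}{117483} = 2 \cdot 30 \frac{1}{176 + 30} \left(- \frac{1}{470069}\right) - \frac{126863}{117483} = 2 \cdot 30 \cdot \frac{1}{206} \left(- \frac{1}{470069}\right) - \frac{126863}{117483} = \frac{30}{103} \left(- \frac{1}{470069}\right) - \frac{126863}{117483} = - \frac{30}{48417107} - \frac{126863}{117483} = - \frac{6142342969831}{5688186981681}$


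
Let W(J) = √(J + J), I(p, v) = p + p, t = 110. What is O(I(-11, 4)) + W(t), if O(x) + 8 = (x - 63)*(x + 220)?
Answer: -16838 + 2*√55 ≈ -16823.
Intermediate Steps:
I(p, v) = 2*p
O(x) = -8 + (-63 + x)*(220 + x) (O(x) = -8 + (x - 63)*(x + 220) = -8 + (-63 + x)*(220 + x))
W(J) = √2*√J (W(J) = √(2*J) = √2*√J)
O(I(-11, 4)) + W(t) = (-13868 + (2*(-11))² + 157*(2*(-11))) + √2*√110 = (-13868 + (-22)² + 157*(-22)) + 2*√55 = (-13868 + 484 - 3454) + 2*√55 = -16838 + 2*√55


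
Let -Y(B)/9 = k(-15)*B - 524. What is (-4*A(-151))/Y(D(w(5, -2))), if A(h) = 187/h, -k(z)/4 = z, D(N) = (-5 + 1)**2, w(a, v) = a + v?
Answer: -187/148131 ≈ -0.0012624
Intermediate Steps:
D(N) = 16 (D(N) = (-4)**2 = 16)
k(z) = -4*z
Y(B) = 4716 - 540*B (Y(B) = -9*((-4*(-15))*B - 524) = -9*(60*B - 524) = -9*(-524 + 60*B) = 4716 - 540*B)
(-4*A(-151))/Y(D(w(5, -2))) = (-748/(-151))/(4716 - 540*16) = (-748*(-1)/151)/(4716 - 8640) = -4*(-187/151)/(-3924) = (748/151)*(-1/3924) = -187/148131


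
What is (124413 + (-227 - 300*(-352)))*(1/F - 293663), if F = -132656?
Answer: -4475789967829597/66328 ≈ -6.7480e+10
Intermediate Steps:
(124413 + (-227 - 300*(-352)))*(1/F - 293663) = (124413 + (-227 - 300*(-352)))*(1/(-132656) - 293663) = (124413 + (-227 + 105600))*(-1/132656 - 293663) = (124413 + 105373)*(-38956158929/132656) = 229786*(-38956158929/132656) = -4475789967829597/66328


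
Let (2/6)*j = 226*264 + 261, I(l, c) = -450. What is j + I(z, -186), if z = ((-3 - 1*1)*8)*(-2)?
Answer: 179325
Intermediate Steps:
z = 64 (z = ((-3 - 1)*8)*(-2) = -4*8*(-2) = -32*(-2) = 64)
j = 179775 (j = 3*(226*264 + 261) = 3*(59664 + 261) = 3*59925 = 179775)
j + I(z, -186) = 179775 - 450 = 179325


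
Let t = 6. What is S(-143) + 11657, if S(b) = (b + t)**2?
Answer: 30426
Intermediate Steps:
S(b) = (6 + b)**2 (S(b) = (b + 6)**2 = (6 + b)**2)
S(-143) + 11657 = (6 - 143)**2 + 11657 = (-137)**2 + 11657 = 18769 + 11657 = 30426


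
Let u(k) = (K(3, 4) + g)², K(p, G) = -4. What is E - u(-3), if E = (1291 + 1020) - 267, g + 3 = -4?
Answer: 1923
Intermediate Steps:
g = -7 (g = -3 - 4 = -7)
u(k) = 121 (u(k) = (-4 - 7)² = (-11)² = 121)
E = 2044 (E = 2311 - 267 = 2044)
E - u(-3) = 2044 - 1*121 = 2044 - 121 = 1923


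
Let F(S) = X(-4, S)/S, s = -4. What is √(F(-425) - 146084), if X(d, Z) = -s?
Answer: 2*I*√263864242/85 ≈ 382.21*I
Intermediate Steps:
X(d, Z) = 4 (X(d, Z) = -1*(-4) = 4)
F(S) = 4/S
√(F(-425) - 146084) = √(4/(-425) - 146084) = √(4*(-1/425) - 146084) = √(-4/425 - 146084) = √(-62085704/425) = 2*I*√263864242/85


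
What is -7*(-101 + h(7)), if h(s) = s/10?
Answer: 7021/10 ≈ 702.10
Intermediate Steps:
h(s) = s/10 (h(s) = s*(1/10) = s/10)
-7*(-101 + h(7)) = -7*(-101 + (1/10)*7) = -7*(-101 + 7/10) = -7*(-1003/10) = 7021/10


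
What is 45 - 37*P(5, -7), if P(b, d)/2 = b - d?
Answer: -843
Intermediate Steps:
P(b, d) = -2*d + 2*b (P(b, d) = 2*(b - d) = -2*d + 2*b)
45 - 37*P(5, -7) = 45 - 37*(-2*(-7) + 2*5) = 45 - 37*(14 + 10) = 45 - 37*24 = 45 - 888 = -843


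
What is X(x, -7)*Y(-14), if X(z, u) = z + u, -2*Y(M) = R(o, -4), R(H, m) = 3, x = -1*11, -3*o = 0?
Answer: 27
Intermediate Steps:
o = 0 (o = -⅓*0 = 0)
x = -11
Y(M) = -3/2 (Y(M) = -½*3 = -3/2)
X(z, u) = u + z
X(x, -7)*Y(-14) = (-7 - 11)*(-3/2) = -18*(-3/2) = 27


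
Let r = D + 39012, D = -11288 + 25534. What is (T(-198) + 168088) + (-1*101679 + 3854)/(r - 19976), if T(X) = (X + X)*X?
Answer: 190785629/774 ≈ 2.4649e+5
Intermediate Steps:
T(X) = 2*X**2 (T(X) = (2*X)*X = 2*X**2)
D = 14246
r = 53258 (r = 14246 + 39012 = 53258)
(T(-198) + 168088) + (-1*101679 + 3854)/(r - 19976) = (2*(-198)**2 + 168088) + (-1*101679 + 3854)/(53258 - 19976) = (2*39204 + 168088) + (-101679 + 3854)/33282 = (78408 + 168088) - 97825*1/33282 = 246496 - 2275/774 = 190785629/774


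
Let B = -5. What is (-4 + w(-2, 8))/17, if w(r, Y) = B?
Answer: -9/17 ≈ -0.52941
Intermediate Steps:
w(r, Y) = -5
(-4 + w(-2, 8))/17 = (-4 - 5)/17 = -9*1/17 = -9/17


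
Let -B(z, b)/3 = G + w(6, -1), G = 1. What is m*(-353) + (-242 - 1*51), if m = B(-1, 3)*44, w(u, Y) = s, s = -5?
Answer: -186677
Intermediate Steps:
w(u, Y) = -5
B(z, b) = 12 (B(z, b) = -3*(1 - 5) = -3*(-4) = 12)
m = 528 (m = 12*44 = 528)
m*(-353) + (-242 - 1*51) = 528*(-353) + (-242 - 1*51) = -186384 + (-242 - 51) = -186384 - 293 = -186677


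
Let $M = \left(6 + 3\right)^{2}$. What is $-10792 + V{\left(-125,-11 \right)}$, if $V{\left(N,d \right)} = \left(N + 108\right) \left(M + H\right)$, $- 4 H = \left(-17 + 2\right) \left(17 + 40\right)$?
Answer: $- \frac{63211}{4} \approx -15803.0$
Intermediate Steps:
$M = 81$ ($M = 9^{2} = 81$)
$H = \frac{855}{4}$ ($H = - \frac{\left(-17 + 2\right) \left(17 + 40\right)}{4} = - \frac{\left(-15\right) 57}{4} = \left(- \frac{1}{4}\right) \left(-855\right) = \frac{855}{4} \approx 213.75$)
$V{\left(N,d \right)} = 31833 + \frac{1179 N}{4}$ ($V{\left(N,d \right)} = \left(N + 108\right) \left(81 + \frac{855}{4}\right) = \left(108 + N\right) \frac{1179}{4} = 31833 + \frac{1179 N}{4}$)
$-10792 + V{\left(-125,-11 \right)} = -10792 + \left(31833 + \frac{1179}{4} \left(-125\right)\right) = -10792 + \left(31833 - \frac{147375}{4}\right) = -10792 - \frac{20043}{4} = - \frac{63211}{4}$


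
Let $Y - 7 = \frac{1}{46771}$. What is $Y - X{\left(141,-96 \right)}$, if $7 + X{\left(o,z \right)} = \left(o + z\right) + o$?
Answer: $- \frac{8044611}{46771} \approx -172.0$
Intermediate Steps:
$X{\left(o,z \right)} = -7 + z + 2 o$ ($X{\left(o,z \right)} = -7 + \left(\left(o + z\right) + o\right) = -7 + \left(z + 2 o\right) = -7 + z + 2 o$)
$Y = \frac{327398}{46771}$ ($Y = 7 + \frac{1}{46771} = \frac{327398}{46771} \approx 7.0$)
$Y - X{\left(141,-96 \right)} = \frac{327398}{46771} - \left(-7 - 96 + 2 \cdot 141\right) = \frac{327398}{46771} - \left(-7 - 96 + 282\right) = \frac{327398}{46771} - 179 = - \frac{8044611}{46771}$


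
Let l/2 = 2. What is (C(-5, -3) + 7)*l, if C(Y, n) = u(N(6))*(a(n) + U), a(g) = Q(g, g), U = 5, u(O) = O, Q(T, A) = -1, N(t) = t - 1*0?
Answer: 124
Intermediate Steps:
N(t) = t (N(t) = t + 0 = t)
l = 4 (l = 2*2 = 4)
a(g) = -1
C(Y, n) = 24 (C(Y, n) = 6*(-1 + 5) = 6*4 = 24)
(C(-5, -3) + 7)*l = (24 + 7)*4 = 31*4 = 124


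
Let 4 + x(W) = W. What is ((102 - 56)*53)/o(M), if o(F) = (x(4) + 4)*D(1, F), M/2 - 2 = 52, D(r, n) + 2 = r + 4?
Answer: 1219/6 ≈ 203.17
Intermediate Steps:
D(r, n) = 2 + r (D(r, n) = -2 + (r + 4) = -2 + (4 + r) = 2 + r)
M = 108 (M = 4 + 2*52 = 4 + 104 = 108)
x(W) = -4 + W
o(F) = 12 (o(F) = ((-4 + 4) + 4)*(2 + 1) = (0 + 4)*3 = 4*3 = 12)
((102 - 56)*53)/o(M) = ((102 - 56)*53)/12 = (46*53)*(1/12) = 2438*(1/12) = 1219/6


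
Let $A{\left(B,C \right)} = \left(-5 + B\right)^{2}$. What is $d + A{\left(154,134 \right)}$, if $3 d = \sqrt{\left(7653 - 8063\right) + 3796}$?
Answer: $22201 + \frac{\sqrt{3386}}{3} \approx 22220.0$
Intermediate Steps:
$d = \frac{\sqrt{3386}}{3}$ ($d = \frac{\sqrt{\left(7653 - 8063\right) + 3796}}{3} = \frac{\sqrt{-410 + 3796}}{3} = \frac{\sqrt{3386}}{3} \approx 19.396$)
$d + A{\left(154,134 \right)} = \frac{\sqrt{3386}}{3} + \left(-5 + 154\right)^{2} = \frac{\sqrt{3386}}{3} + 149^{2} = \frac{\sqrt{3386}}{3} + 22201 = 22201 + \frac{\sqrt{3386}}{3}$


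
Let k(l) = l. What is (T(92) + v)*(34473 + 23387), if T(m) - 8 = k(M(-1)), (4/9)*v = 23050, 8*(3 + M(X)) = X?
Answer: 6002092635/2 ≈ 3.0010e+9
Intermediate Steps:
M(X) = -3 + X/8
v = 103725/2 (v = (9/4)*23050 = 103725/2 ≈ 51863.)
T(m) = 39/8 (T(m) = 8 + (-3 + (1/8)*(-1)) = 8 + (-3 - 1/8) = 8 - 25/8 = 39/8)
(T(92) + v)*(34473 + 23387) = (39/8 + 103725/2)*(34473 + 23387) = (414939/8)*57860 = 6002092635/2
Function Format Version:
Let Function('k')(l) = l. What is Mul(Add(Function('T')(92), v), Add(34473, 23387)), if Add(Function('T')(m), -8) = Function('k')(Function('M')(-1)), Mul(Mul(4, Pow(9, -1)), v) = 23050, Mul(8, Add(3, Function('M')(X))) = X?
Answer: Rational(6002092635, 2) ≈ 3.0010e+9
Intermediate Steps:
Function('M')(X) = Add(-3, Mul(Rational(1, 8), X))
v = Rational(103725, 2) (v = Mul(Rational(9, 4), 23050) = Rational(103725, 2) ≈ 51863.)
Function('T')(m) = Rational(39, 8) (Function('T')(m) = Add(8, Add(-3, Mul(Rational(1, 8), -1))) = Add(8, Add(-3, Rational(-1, 8))) = Add(8, Rational(-25, 8)) = Rational(39, 8))
Mul(Add(Function('T')(92), v), Add(34473, 23387)) = Mul(Add(Rational(39, 8), Rational(103725, 2)), Add(34473, 23387)) = Mul(Rational(414939, 8), 57860) = Rational(6002092635, 2)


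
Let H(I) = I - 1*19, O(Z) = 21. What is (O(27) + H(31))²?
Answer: 1089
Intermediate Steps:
H(I) = -19 + I (H(I) = I - 19 = -19 + I)
(O(27) + H(31))² = (21 + (-19 + 31))² = (21 + 12)² = 33² = 1089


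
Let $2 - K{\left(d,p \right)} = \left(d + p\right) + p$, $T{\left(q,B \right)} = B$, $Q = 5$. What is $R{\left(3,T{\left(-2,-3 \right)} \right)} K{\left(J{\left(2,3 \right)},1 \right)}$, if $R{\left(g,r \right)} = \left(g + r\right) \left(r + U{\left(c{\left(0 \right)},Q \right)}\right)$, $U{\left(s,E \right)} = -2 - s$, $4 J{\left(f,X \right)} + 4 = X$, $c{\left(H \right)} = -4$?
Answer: $0$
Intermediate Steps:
$J{\left(f,X \right)} = -1 + \frac{X}{4}$
$K{\left(d,p \right)} = 2 - d - 2 p$ ($K{\left(d,p \right)} = 2 - \left(\left(d + p\right) + p\right) = 2 - \left(d + 2 p\right) = 2 - d - 2 p$)
$R{\left(g,r \right)} = \left(2 + r\right) \left(g + r\right)$ ($R{\left(g,r \right)} = \left(g + r\right) \left(r - -2\right) = \left(g + r\right) \left(r + \left(-2 + 4\right)\right) = \left(g + r\right) \left(r + 2\right) = \left(g + r\right) \left(2 + r\right) = \left(2 + r\right) \left(g + r\right)$)
$R{\left(3,T{\left(-2,-3 \right)} \right)} K{\left(J{\left(2,3 \right)},1 \right)} = \left(\left(-3\right)^{2} + 2 \cdot 3 + 2 \left(-3\right) + 3 \left(-3\right)\right) \left(2 - \left(-1 + \frac{1}{4} \cdot 3\right) - 2\right) = \left(9 + 6 - 6 - 9\right) \left(2 - \left(-1 + \frac{3}{4}\right) - 2\right) = 0 \left(2 - - \frac{1}{4} - 2\right) = 0 \left(2 + \frac{1}{4} - 2\right) = 0 \cdot \frac{1}{4} = 0$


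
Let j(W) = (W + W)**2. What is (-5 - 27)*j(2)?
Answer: -512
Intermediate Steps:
j(W) = 4*W**2 (j(W) = (2*W)**2 = 4*W**2)
(-5 - 27)*j(2) = (-5 - 27)*(4*2**2) = -128*4 = -32*16 = -512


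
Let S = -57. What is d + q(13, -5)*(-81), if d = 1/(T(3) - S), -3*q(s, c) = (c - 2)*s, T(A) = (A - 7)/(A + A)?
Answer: -415230/169 ≈ -2457.0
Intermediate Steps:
T(A) = (-7 + A)/(2*A) (T(A) = (-7 + A)/((2*A)) = (-7 + A)*(1/(2*A)) = (-7 + A)/(2*A))
q(s, c) = -s*(-2 + c)/3 (q(s, c) = -(c - 2)*s/3 = -(-2 + c)*s/3 = -s*(-2 + c)/3)
d = 3/169 (d = 1/((½)*(-7 + 3)/3 - 1*(-57)) = 1/((½)*(⅓)*(-4) + 57) = 1/(-⅔ + 57) = 1/(169/3) = 3/169 ≈ 0.017751)
d + q(13, -5)*(-81) = 3/169 + ((⅓)*13*(2 - 1*(-5)))*(-81) = 3/169 + ((⅓)*13*(2 + 5))*(-81) = 3/169 + ((⅓)*13*7)*(-81) = 3/169 + (91/3)*(-81) = 3/169 - 2457 = -415230/169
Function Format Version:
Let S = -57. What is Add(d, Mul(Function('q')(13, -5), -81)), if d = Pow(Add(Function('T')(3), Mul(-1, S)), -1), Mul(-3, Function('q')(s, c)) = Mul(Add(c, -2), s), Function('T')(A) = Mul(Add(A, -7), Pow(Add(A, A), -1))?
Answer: Rational(-415230, 169) ≈ -2457.0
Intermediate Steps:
Function('T')(A) = Mul(Rational(1, 2), Pow(A, -1), Add(-7, A)) (Function('T')(A) = Mul(Add(-7, A), Pow(Mul(2, A), -1)) = Mul(Add(-7, A), Mul(Rational(1, 2), Pow(A, -1))) = Mul(Rational(1, 2), Pow(A, -1), Add(-7, A)))
Function('q')(s, c) = Mul(Rational(-1, 3), s, Add(-2, c)) (Function('q')(s, c) = Mul(Rational(-1, 3), Mul(Add(c, -2), s)) = Mul(Rational(-1, 3), Mul(Add(-2, c), s)) = Mul(Rational(-1, 3), Mul(s, Add(-2, c))) = Mul(Rational(-1, 3), s, Add(-2, c)))
d = Rational(3, 169) (d = Pow(Add(Mul(Rational(1, 2), Pow(3, -1), Add(-7, 3)), Mul(-1, -57)), -1) = Pow(Add(Mul(Rational(1, 2), Rational(1, 3), -4), 57), -1) = Pow(Add(Rational(-2, 3), 57), -1) = Pow(Rational(169, 3), -1) = Rational(3, 169) ≈ 0.017751)
Add(d, Mul(Function('q')(13, -5), -81)) = Add(Rational(3, 169), Mul(Mul(Rational(1, 3), 13, Add(2, Mul(-1, -5))), -81)) = Add(Rational(3, 169), Mul(Mul(Rational(1, 3), 13, Add(2, 5)), -81)) = Add(Rational(3, 169), Mul(Mul(Rational(1, 3), 13, 7), -81)) = Add(Rational(3, 169), Mul(Rational(91, 3), -81)) = Add(Rational(3, 169), -2457) = Rational(-415230, 169)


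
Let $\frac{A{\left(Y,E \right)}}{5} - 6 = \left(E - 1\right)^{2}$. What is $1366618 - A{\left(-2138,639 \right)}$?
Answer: $-668632$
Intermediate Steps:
$A{\left(Y,E \right)} = 30 + 5 \left(-1 + E\right)^{2}$ ($A{\left(Y,E \right)} = 30 + 5 \left(E - 1\right)^{2} = 30 + 5 \left(-1 + E\right)^{2}$)
$1366618 - A{\left(-2138,639 \right)} = 1366618 - \left(30 + 5 \left(-1 + 639\right)^{2}\right) = 1366618 - \left(30 + 5 \cdot 638^{2}\right) = 1366618 - \left(30 + 5 \cdot 407044\right) = 1366618 - \left(30 + 2035220\right) = 1366618 - 2035250 = -668632$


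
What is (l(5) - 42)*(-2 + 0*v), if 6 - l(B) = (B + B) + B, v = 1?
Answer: 102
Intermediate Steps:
l(B) = 6 - 3*B (l(B) = 6 - ((B + B) + B) = 6 - (2*B + B) = 6 - 3*B)
(l(5) - 42)*(-2 + 0*v) = ((6 - 3*5) - 42)*(-2 + 0*1) = ((6 - 15) - 42)*(-2 + 0) = (-9 - 42)*(-2) = -51*(-2) = 102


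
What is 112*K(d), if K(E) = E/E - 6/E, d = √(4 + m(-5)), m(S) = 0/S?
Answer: -224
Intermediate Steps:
m(S) = 0
d = 2 (d = √(4 + 0) = √4 = 2)
K(E) = 1 - 6/E
112*K(d) = 112*((-6 + 2)/2) = 112*((½)*(-4)) = 112*(-2) = -224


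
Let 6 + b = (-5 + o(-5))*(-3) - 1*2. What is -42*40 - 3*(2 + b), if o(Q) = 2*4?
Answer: -1635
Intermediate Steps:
o(Q) = 8
b = -17 (b = -6 + ((-5 + 8)*(-3) - 1*2) = -6 + (3*(-3) - 2) = -6 + (-9 - 2) = -6 - 11 = -17)
-42*40 - 3*(2 + b) = -42*40 - 3*(2 - 17) = -1680 - 3*(-15) = -1680 + 45 = -1635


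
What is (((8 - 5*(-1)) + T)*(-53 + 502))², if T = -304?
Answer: 17071774281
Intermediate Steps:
(((8 - 5*(-1)) + T)*(-53 + 502))² = (((8 - 5*(-1)) - 304)*(-53 + 502))² = (((8 + 5) - 304)*449)² = ((13 - 304)*449)² = (-291*449)² = (-130659)² = 17071774281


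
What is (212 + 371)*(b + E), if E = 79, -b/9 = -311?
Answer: 1677874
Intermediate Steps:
b = 2799 (b = -9*(-311) = 2799)
(212 + 371)*(b + E) = (212 + 371)*(2799 + 79) = 583*2878 = 1677874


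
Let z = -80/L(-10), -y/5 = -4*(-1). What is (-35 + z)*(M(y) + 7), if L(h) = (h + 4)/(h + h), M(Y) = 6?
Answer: -11765/3 ≈ -3921.7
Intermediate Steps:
y = -20 (y = -(-20)*(-1) = -5*4 = -20)
L(h) = (4 + h)/(2*h) (L(h) = (4 + h)/((2*h)) = (4 + h)*(1/(2*h)) = (4 + h)/(2*h))
z = -800/3 (z = -80*(-20/(4 - 10)) = -80/((½)*(-⅒)*(-6)) = -80/3/10 = -80*10/3 = -800/3 ≈ -266.67)
(-35 + z)*(M(y) + 7) = (-35 - 800/3)*(6 + 7) = -905/3*13 = -11765/3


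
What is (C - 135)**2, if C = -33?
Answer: 28224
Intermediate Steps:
(C - 135)**2 = (-33 - 135)**2 = (-168)**2 = 28224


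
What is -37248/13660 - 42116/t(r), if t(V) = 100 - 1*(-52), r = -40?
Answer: -36310391/129770 ≈ -279.81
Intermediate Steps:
t(V) = 152 (t(V) = 100 + 52 = 152)
-37248/13660 - 42116/t(r) = -37248/13660 - 42116/152 = -37248*1/13660 - 42116*1/152 = -9312/3415 - 10529/38 = -36310391/129770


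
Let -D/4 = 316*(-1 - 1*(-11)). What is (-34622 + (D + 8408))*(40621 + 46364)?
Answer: -3379715190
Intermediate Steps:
D = -12640 (D = -1264*(-1 - 1*(-11)) = -1264*(-1 + 11) = -1264*10 = -4*3160 = -12640)
(-34622 + (D + 8408))*(40621 + 46364) = (-34622 + (-12640 + 8408))*(40621 + 46364) = (-34622 - 4232)*86985 = -38854*86985 = -3379715190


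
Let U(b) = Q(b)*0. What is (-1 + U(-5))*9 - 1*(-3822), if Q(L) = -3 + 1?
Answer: 3813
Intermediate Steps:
Q(L) = -2
U(b) = 0 (U(b) = -2*0 = 0)
(-1 + U(-5))*9 - 1*(-3822) = (-1 + 0)*9 - 1*(-3822) = -1*9 + 3822 = -9 + 3822 = 3813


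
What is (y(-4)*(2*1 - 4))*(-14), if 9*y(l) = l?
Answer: -112/9 ≈ -12.444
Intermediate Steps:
y(l) = l/9
(y(-4)*(2*1 - 4))*(-14) = (((⅑)*(-4))*(2*1 - 4))*(-14) = -4*(2 - 4)/9*(-14) = -4/9*(-2)*(-14) = (8/9)*(-14) = -112/9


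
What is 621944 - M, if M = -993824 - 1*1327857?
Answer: 2943625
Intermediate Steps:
M = -2321681 (M = -993824 - 1327857 = -2321681)
621944 - M = 621944 - 1*(-2321681) = 621944 + 2321681 = 2943625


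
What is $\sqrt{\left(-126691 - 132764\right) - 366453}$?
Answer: $2 i \sqrt{156477} \approx 791.14 i$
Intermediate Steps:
$\sqrt{\left(-126691 - 132764\right) - 366453} = \sqrt{-259455 - 366453} = \sqrt{-625908} = 2 i \sqrt{156477}$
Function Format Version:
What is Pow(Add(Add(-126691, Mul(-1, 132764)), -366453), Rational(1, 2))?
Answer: Mul(2, I, Pow(156477, Rational(1, 2))) ≈ Mul(791.14, I)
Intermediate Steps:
Pow(Add(Add(-126691, Mul(-1, 132764)), -366453), Rational(1, 2)) = Pow(Add(Add(-126691, -132764), -366453), Rational(1, 2)) = Pow(Add(-259455, -366453), Rational(1, 2)) = Pow(-625908, Rational(1, 2)) = Mul(2, I, Pow(156477, Rational(1, 2)))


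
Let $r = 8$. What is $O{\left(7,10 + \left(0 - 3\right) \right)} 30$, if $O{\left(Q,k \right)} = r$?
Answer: $240$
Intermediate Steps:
$O{\left(Q,k \right)} = 8$
$O{\left(7,10 + \left(0 - 3\right) \right)} 30 = 8 \cdot 30 = 240$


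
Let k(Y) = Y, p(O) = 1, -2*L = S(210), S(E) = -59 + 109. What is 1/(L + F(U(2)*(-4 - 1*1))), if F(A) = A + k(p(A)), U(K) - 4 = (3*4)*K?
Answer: -1/164 ≈ -0.0060976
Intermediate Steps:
S(E) = 50
U(K) = 4 + 12*K (U(K) = 4 + (3*4)*K = 4 + 12*K)
L = -25 (L = -½*50 = -25)
F(A) = 1 + A (F(A) = A + 1 = 1 + A)
1/(L + F(U(2)*(-4 - 1*1))) = 1/(-25 + (1 + (4 + 12*2)*(-4 - 1*1))) = 1/(-25 + (1 + (4 + 24)*(-4 - 1))) = 1/(-25 + (1 + 28*(-5))) = 1/(-25 + (1 - 140)) = 1/(-25 - 139) = 1/(-164) = -1/164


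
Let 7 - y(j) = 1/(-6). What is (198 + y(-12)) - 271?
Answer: -395/6 ≈ -65.833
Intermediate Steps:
y(j) = 43/6 (y(j) = 7 - 1/(-6) = 7 - 1*(-⅙) = 7 + ⅙ = 43/6)
(198 + y(-12)) - 271 = (198 + 43/6) - 271 = 1231/6 - 271 = -395/6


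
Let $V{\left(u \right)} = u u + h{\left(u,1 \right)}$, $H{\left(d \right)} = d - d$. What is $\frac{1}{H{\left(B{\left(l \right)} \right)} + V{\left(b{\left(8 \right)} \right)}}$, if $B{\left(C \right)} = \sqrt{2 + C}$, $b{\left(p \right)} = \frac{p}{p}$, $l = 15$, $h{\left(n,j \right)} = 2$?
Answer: $\frac{1}{3} \approx 0.33333$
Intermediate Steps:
$b{\left(p \right)} = 1$
$H{\left(d \right)} = 0$
$V{\left(u \right)} = 2 + u^{2}$ ($V{\left(u \right)} = u u + 2 = u^{2} + 2 = 2 + u^{2}$)
$\frac{1}{H{\left(B{\left(l \right)} \right)} + V{\left(b{\left(8 \right)} \right)}} = \frac{1}{0 + \left(2 + 1^{2}\right)} = \frac{1}{0 + \left(2 + 1\right)} = \frac{1}{0 + 3} = \frac{1}{3}$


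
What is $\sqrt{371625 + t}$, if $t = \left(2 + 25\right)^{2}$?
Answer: $\sqrt{372354} \approx 610.21$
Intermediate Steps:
$t = 729$ ($t = 27^{2} = 729$)
$\sqrt{371625 + t} = \sqrt{371625 + 729} = \sqrt{372354}$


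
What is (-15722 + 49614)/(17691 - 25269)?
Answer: -16946/3789 ≈ -4.4724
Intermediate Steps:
(-15722 + 49614)/(17691 - 25269) = 33892/(-7578) = 33892*(-1/7578) = -16946/3789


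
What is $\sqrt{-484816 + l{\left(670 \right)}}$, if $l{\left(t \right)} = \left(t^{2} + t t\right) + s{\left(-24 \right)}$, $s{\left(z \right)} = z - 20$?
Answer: $2 \sqrt{103235} \approx 642.6$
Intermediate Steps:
$s{\left(z \right)} = -20 + z$
$l{\left(t \right)} = -44 + 2 t^{2}$ ($l{\left(t \right)} = \left(t^{2} + t t\right) - 44 = \left(t^{2} + t^{2}\right) - 44 = 2 t^{2} - 44 = -44 + 2 t^{2}$)
$\sqrt{-484816 + l{\left(670 \right)}} = \sqrt{-484816 - \left(44 - 2 \cdot 670^{2}\right)} = \sqrt{-484816 + \left(-44 + 2 \cdot 448900\right)} = \sqrt{-484816 + \left(-44 + 897800\right)} = \sqrt{-484816 + 897756} = \sqrt{412940} = 2 \sqrt{103235}$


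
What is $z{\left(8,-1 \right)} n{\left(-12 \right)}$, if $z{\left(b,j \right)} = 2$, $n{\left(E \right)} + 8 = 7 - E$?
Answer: $22$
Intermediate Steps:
$n{\left(E \right)} = -1 - E$ ($n{\left(E \right)} = -8 - \left(-7 + E\right) = -1 - E$)
$z{\left(8,-1 \right)} n{\left(-12 \right)} = 2 \left(-1 - -12\right) = 2 \left(-1 + 12\right) = 2 \cdot 11 = 22$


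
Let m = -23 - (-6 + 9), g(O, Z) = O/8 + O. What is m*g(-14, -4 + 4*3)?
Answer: 819/2 ≈ 409.50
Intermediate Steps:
g(O, Z) = 9*O/8 (g(O, Z) = O*(⅛) + O = O/8 + O = 9*O/8)
m = -26 (m = -23 - 1*3 = -23 - 3 = -26)
m*g(-14, -4 + 4*3) = -117*(-14)/4 = -26*(-63/4) = 819/2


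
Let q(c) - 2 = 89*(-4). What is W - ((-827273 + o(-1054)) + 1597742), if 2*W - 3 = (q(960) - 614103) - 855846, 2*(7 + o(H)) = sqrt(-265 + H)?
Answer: -1505612 - I*sqrt(1319)/2 ≈ -1.5056e+6 - 18.159*I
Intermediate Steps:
o(H) = -7 + sqrt(-265 + H)/2
q(c) = -354 (q(c) = 2 + 89*(-4) = 2 - 356 = -354)
W = -735150 (W = 3/2 + ((-354 - 614103) - 855846)/2 = 3/2 + (-614457 - 855846)/2 = 3/2 + (1/2)*(-1470303) = 3/2 - 1470303/2 = -735150)
W - ((-827273 + o(-1054)) + 1597742) = -735150 - ((-827273 + (-7 + sqrt(-265 - 1054)/2)) + 1597742) = -735150 - ((-827273 + (-7 + sqrt(-1319)/2)) + 1597742) = -735150 - ((-827273 + (-7 + (I*sqrt(1319))/2)) + 1597742) = -735150 - ((-827273 + (-7 + I*sqrt(1319)/2)) + 1597742) = -735150 - ((-827280 + I*sqrt(1319)/2) + 1597742) = -735150 - (770462 + I*sqrt(1319)/2) = -735150 + (-770462 - I*sqrt(1319)/2) = -1505612 - I*sqrt(1319)/2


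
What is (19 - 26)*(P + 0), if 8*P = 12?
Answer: -21/2 ≈ -10.500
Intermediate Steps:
P = 3/2 (P = (1/8)*12 = 3/2 ≈ 1.5000)
(19 - 26)*(P + 0) = (19 - 26)*(3/2 + 0) = -7*3/2 = -21/2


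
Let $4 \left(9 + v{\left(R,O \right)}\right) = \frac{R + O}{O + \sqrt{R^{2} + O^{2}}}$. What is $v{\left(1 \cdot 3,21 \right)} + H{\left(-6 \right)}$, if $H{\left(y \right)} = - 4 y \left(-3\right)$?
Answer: $-95 + 10 \sqrt{2} \approx -80.858$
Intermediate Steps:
$v{\left(R,O \right)} = -9 + \frac{O + R}{4 \left(O + \sqrt{O^{2} + R^{2}}\right)}$ ($v{\left(R,O \right)} = -9 + \frac{\left(R + O\right) \frac{1}{O + \sqrt{R^{2} + O^{2}}}}{4} = -9 + \frac{\left(O + R\right) \frac{1}{O + \sqrt{O^{2} + R^{2}}}}{4} = -9 + \frac{\frac{1}{O + \sqrt{O^{2} + R^{2}}} \left(O + R\right)}{4} = -9 + \frac{O + R}{4 \left(O + \sqrt{O^{2} + R^{2}}\right)}$)
$H{\left(y \right)} = 12 y$
$v{\left(1 \cdot 3,21 \right)} + H{\left(-6 \right)} = \frac{1 \cdot 3 - 36 \sqrt{21^{2} + \left(1 \cdot 3\right)^{2}} - 735}{4 \left(21 + \sqrt{21^{2} + \left(1 \cdot 3\right)^{2}}\right)} + 12 \left(-6\right) = \frac{3 - 36 \sqrt{441 + 3^{2}} - 735}{4 \left(21 + \sqrt{441 + 3^{2}}\right)} - 72 = \frac{3 - 36 \sqrt{441 + 9} - 735}{4 \left(21 + \sqrt{441 + 9}\right)} - 72 = \frac{3 - 36 \sqrt{450} - 735}{4 \left(21 + \sqrt{450}\right)} - 72 = \frac{3 - 36 \cdot 15 \sqrt{2} - 735}{4 \left(21 + 15 \sqrt{2}\right)} - 72 = \frac{3 - 540 \sqrt{2} - 735}{4 \left(21 + 15 \sqrt{2}\right)} - 72 = \frac{-732 - 540 \sqrt{2}}{4 \left(21 + 15 \sqrt{2}\right)} - 72 = -72 + \frac{-732 - 540 \sqrt{2}}{4 \left(21 + 15 \sqrt{2}\right)}$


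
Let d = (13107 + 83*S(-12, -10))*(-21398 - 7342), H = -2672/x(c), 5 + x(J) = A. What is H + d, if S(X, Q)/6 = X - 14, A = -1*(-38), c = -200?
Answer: -150801452/33 ≈ -4.5697e+6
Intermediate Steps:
A = 38
S(X, Q) = -84 + 6*X (S(X, Q) = 6*(X - 14) = 6*(-14 + X) = -84 + 6*X)
x(J) = 33 (x(J) = -5 + 38 = 33)
H = -2672/33 ≈ -80.970
d = -4569660 (d = (13107 + 83*(-84 + 6*(-12)))*(-21398 - 7342) = (13107 + 83*(-84 - 72))*(-28740) = (13107 + 83*(-156))*(-28740) = (13107 - 12948)*(-28740) = 159*(-28740) = -4569660)
H + d = -2672/33 - 4569660 = -150801452/33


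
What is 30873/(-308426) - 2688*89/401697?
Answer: -28728986771/41297932974 ≈ -0.69565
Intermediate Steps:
30873/(-308426) - 2688*89/401697 = 30873*(-1/308426) - 239232*1/401697 = -30873/308426 - 79744/133899 = -28728986771/41297932974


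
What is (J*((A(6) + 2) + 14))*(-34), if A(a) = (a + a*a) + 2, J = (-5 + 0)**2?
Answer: -51000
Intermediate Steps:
J = 25 (J = (-5)**2 = 25)
A(a) = 2 + a + a**2 (A(a) = (a + a**2) + 2 = 2 + a + a**2)
(J*((A(6) + 2) + 14))*(-34) = (25*(((2 + 6 + 6**2) + 2) + 14))*(-34) = (25*(((2 + 6 + 36) + 2) + 14))*(-34) = (25*((44 + 2) + 14))*(-34) = (25*(46 + 14))*(-34) = (25*60)*(-34) = 1500*(-34) = -51000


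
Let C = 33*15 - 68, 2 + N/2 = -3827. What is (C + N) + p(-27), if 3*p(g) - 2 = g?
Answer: -21718/3 ≈ -7239.3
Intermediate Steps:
N = -7658 (N = -4 + 2*(-3827) = -4 - 7654 = -7658)
p(g) = 2/3 + g/3
C = 427 (C = 495 - 68 = 427)
(C + N) + p(-27) = (427 - 7658) + (2/3 + (1/3)*(-27)) = -7231 + (2/3 - 9) = -7231 - 25/3 = -21718/3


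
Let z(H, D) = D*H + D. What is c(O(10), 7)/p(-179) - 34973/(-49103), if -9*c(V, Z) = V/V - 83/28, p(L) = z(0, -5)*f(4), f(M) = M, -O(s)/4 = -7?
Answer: 34712651/49495824 ≈ 0.70132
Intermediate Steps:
O(s) = 28 (O(s) = -4*(-7) = 28)
z(H, D) = D + D*H
p(L) = -20 (p(L) = -5*(1 + 0)*4 = -5*1*4 = -5*4 = -20)
c(V, Z) = 55/252 (c(V, Z) = -(V/V - 83/28)/9 = -(1 - 83*1/28)/9 = -(1 - 83/28)/9 = -⅑*(-55/28) = 55/252)
c(O(10), 7)/p(-179) - 34973/(-49103) = (55/252)/(-20) - 34973/(-49103) = (55/252)*(-1/20) - 34973*(-1/49103) = -11/1008 + 34973/49103 = 34712651/49495824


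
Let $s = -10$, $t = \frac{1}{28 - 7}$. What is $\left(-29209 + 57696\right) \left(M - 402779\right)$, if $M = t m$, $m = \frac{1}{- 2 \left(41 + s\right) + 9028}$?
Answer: $- \frac{2160387044192191}{188286} \approx -1.1474 \cdot 10^{10}$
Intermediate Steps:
$t = \frac{1}{21} \approx 0.047619$
$m = \frac{1}{8966}$ ($m = \frac{1}{- 2 \left(41 - 10\right) + 9028} = \frac{1}{\left(-2\right) 31 + 9028} = \frac{1}{-62 + 9028} = \frac{1}{8966} \approx 0.00011153$)
$M = \frac{1}{188286}$ ($M = \frac{1}{21} \cdot \frac{1}{8966} = \frac{1}{188286} \approx 5.3111 \cdot 10^{-6}$)
$\left(-29209 + 57696\right) \left(M - 402779\right) = \left(-29209 + 57696\right) \left(\frac{1}{188286} - 402779\right) = 28487 \left(- \frac{75837646793}{188286}\right) = - \frac{2160387044192191}{188286}$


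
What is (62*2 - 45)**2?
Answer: 6241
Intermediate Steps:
(62*2 - 45)**2 = (124 - 45)**2 = 79**2 = 6241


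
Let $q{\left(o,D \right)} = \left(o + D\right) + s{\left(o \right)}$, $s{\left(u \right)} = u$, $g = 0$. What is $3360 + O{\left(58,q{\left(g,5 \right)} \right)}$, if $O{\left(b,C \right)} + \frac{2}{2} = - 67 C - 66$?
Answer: $2958$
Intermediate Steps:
$q{\left(o,D \right)} = D + 2 o$ ($q{\left(o,D \right)} = \left(o + D\right) + o = \left(D + o\right) + o = D + 2 o$)
$O{\left(b,C \right)} = -67 - 67 C$ ($O{\left(b,C \right)} = -1 - \left(66 + 67 C\right) = -67 - 67 C$)
$3360 + O{\left(58,q{\left(g,5 \right)} \right)} = 3360 - \left(67 + 67 \left(5 + 2 \cdot 0\right)\right) = 3360 - \left(67 + 67 \left(5 + 0\right)\right) = 3360 - 402 = 2958$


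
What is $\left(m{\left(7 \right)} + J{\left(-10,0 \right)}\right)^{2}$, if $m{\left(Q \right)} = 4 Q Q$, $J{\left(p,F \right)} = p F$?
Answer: $38416$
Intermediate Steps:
$J{\left(p,F \right)} = F p$
$m{\left(Q \right)} = 4 Q^{2}$
$\left(m{\left(7 \right)} + J{\left(-10,0 \right)}\right)^{2} = \left(4 \cdot 7^{2} + 0 \left(-10\right)\right)^{2} = \left(4 \cdot 49 + 0\right)^{2} = \left(196 + 0\right)^{2} = 196^{2} = 38416$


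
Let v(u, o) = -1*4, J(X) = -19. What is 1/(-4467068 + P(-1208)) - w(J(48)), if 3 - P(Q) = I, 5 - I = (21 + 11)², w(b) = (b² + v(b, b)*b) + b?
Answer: -1866807229/4466046 ≈ -418.00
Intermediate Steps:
v(u, o) = -4
w(b) = b² - 3*b (w(b) = (b² - 4*b) + b = b² - 3*b)
I = -1019 (I = 5 - (21 + 11)² = 5 - 1*32² = 5 - 1*1024 = 5 - 1024 = -1019)
P(Q) = 1022 (P(Q) = 3 - 1*(-1019) = 3 + 1019 = 1022)
1/(-4467068 + P(-1208)) - w(J(48)) = 1/(-4467068 + 1022) - (-19)*(-3 - 19) = 1/(-4466046) - (-19)*(-22) = -1/4466046 - 1*418 = -1/4466046 - 418 = -1866807229/4466046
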